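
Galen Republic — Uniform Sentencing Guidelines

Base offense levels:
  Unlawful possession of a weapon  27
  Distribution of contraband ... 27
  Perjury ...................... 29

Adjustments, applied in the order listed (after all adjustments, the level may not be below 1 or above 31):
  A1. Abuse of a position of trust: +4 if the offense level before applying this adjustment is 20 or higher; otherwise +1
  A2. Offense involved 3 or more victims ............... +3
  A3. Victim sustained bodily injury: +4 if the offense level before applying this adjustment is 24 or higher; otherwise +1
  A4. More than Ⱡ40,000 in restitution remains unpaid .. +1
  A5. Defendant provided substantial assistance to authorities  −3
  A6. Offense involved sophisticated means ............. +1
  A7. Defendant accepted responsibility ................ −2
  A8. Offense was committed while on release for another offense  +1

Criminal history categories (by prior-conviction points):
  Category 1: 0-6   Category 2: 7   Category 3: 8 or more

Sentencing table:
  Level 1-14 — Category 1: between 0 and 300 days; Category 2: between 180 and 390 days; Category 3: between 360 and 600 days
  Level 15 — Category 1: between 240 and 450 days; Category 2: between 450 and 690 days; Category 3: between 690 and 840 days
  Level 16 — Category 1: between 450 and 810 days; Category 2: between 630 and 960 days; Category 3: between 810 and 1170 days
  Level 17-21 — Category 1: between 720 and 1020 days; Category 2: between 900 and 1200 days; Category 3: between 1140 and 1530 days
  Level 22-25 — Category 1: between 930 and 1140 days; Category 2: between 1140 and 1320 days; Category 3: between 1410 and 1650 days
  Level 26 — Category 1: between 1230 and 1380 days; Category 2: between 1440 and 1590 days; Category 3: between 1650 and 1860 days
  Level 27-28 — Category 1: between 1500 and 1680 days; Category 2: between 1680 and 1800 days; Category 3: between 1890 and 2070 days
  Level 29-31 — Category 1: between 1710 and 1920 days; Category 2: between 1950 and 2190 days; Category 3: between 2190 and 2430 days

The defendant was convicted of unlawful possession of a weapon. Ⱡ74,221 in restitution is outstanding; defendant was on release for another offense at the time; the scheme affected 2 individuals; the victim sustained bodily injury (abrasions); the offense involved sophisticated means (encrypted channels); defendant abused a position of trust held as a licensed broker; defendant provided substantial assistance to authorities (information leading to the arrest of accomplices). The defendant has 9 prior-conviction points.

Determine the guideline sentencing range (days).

Base offense level for unlawful possession of a weapon: 27.
A1 applies (level before this adjustment is 27 ≥ 20, so +4): 27 + 4 = 31.
A2 does not apply.
A3 applies (level before this adjustment is 31 ≥ 24, so +4): 31 + 4 = 35.
A4 applies: 35 + 1 = 36.
A5 applies: 36 − 3 = 33.
A6 applies: 33 + 1 = 34.
A7 does not apply.
A8 applies: 34 + 1 = 35.
Level 35 exceeds the maximum of 31; capped at 31.
Final offense level: 31.
Criminal history: 9 prior points → Category 3 (8+).
Level 31 falls in the 29-31 band.
Grid: Level 29-31 × Category 3 = 2190-2430 days.

2190-2430 days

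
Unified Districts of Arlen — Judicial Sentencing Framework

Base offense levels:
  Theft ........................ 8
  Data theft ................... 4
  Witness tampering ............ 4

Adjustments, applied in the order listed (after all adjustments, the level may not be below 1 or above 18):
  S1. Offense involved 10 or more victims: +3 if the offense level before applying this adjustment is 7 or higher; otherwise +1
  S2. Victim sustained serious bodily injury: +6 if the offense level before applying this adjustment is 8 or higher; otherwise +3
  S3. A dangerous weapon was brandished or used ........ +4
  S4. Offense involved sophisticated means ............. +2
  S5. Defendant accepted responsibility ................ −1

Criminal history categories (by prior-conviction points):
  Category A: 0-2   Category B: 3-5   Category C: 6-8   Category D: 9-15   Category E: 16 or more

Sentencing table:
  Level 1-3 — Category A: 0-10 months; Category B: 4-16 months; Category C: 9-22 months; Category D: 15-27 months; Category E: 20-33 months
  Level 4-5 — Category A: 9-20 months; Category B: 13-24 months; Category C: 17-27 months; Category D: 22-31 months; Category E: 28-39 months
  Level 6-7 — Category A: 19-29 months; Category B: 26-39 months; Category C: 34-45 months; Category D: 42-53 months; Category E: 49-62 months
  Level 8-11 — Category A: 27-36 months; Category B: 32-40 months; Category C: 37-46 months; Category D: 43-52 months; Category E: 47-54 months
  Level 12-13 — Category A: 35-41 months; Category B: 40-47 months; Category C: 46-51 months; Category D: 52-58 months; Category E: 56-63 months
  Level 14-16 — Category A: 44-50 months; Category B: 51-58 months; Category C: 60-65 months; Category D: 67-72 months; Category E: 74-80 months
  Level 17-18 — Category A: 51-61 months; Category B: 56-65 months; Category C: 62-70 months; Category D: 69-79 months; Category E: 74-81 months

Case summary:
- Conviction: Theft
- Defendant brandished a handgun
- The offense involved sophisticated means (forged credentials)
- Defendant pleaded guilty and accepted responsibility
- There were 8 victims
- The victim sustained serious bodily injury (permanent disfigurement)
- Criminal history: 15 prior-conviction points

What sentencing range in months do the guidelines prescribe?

69-79 months

Base offense level for theft: 8.
S1 does not apply.
S2 applies (level before this adjustment is 8 ≥ 8, so +6): 8 + 6 = 14.
S3 applies: 14 + 4 = 18.
S4 applies: 18 + 2 = 20.
S5 applies: 20 − 1 = 19.
Level 19 exceeds the maximum of 18; capped at 18.
Final offense level: 18.
Criminal history: 15 prior points → Category D (9-15).
Level 18 falls in the 17-18 band.
Grid: Level 17-18 × Category D = 69-79 months.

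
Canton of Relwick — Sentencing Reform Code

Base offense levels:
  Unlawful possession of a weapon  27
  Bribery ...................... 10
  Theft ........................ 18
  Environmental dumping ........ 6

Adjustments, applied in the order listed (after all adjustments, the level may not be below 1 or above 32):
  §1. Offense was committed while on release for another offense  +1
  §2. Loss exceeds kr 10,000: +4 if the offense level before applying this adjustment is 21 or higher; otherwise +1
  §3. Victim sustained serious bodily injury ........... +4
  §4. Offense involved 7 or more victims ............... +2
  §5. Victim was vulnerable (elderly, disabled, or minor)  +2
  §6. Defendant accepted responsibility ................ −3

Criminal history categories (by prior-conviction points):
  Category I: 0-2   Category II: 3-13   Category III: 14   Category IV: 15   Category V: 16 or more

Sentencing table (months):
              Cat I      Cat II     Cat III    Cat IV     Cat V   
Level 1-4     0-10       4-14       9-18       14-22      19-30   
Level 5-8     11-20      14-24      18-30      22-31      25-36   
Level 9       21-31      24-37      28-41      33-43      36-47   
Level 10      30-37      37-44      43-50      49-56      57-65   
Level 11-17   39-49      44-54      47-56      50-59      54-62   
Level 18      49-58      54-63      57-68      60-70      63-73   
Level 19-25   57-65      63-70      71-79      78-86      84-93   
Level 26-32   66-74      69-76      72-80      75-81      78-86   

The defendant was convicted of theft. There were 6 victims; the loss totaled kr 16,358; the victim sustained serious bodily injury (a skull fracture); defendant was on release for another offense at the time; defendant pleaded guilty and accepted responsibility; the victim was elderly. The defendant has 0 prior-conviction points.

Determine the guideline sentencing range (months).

57-65 months

Base offense level for theft: 18.
§1 applies: 18 + 1 = 19.
§2 applies (level before this adjustment is 19 < 21, so +1): 19 + 1 = 20.
§3 applies: 20 + 4 = 24.
§4 does not apply.
§5 applies: 24 + 2 = 26.
§6 applies: 26 − 3 = 23.
Final offense level: 23.
Criminal history: 0 prior points → Category I (0-2).
Level 23 falls in the 19-25 band.
Grid: Level 19-25 × Category I = 57-65 months.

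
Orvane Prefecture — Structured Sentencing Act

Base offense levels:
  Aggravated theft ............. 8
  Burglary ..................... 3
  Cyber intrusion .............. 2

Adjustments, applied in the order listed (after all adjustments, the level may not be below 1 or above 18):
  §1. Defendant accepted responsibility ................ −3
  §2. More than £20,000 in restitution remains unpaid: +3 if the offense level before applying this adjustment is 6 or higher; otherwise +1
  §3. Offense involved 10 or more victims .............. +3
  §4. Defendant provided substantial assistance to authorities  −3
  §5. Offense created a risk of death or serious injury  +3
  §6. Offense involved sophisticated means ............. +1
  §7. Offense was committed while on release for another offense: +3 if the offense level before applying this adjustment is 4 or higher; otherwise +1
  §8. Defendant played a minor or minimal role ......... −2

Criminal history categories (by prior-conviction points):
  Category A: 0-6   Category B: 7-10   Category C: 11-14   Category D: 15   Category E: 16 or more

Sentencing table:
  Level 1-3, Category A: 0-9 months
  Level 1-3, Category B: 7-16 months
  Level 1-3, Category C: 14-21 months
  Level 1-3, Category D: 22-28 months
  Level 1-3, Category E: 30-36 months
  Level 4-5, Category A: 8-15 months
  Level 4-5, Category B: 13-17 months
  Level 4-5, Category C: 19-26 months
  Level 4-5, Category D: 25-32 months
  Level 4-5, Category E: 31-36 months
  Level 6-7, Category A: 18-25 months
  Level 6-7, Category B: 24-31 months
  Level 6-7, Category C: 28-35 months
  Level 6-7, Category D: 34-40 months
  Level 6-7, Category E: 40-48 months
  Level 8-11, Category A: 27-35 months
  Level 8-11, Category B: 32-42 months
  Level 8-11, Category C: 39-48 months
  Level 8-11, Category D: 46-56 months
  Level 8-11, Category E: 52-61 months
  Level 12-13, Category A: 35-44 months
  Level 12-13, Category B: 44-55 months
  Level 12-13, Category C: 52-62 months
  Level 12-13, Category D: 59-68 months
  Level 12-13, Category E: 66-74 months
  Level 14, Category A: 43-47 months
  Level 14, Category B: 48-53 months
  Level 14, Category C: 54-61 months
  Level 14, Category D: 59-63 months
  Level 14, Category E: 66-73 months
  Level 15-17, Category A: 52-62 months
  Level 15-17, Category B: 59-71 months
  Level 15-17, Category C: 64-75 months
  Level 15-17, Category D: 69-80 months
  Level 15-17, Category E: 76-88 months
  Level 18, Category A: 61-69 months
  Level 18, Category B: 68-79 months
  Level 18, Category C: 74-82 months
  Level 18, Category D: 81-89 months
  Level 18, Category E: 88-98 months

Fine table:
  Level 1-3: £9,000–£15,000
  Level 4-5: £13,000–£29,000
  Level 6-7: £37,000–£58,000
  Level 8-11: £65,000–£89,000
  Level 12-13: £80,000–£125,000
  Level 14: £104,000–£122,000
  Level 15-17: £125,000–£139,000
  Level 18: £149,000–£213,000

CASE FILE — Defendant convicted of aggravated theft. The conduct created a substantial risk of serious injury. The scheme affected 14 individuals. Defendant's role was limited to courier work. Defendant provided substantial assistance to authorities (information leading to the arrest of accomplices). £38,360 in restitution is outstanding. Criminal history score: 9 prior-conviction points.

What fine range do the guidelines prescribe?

Base offense level for aggravated theft: 8.
§1 does not apply.
§2 applies (level before this adjustment is 8 ≥ 6, so +3): 8 + 3 = 11.
§3 applies: 11 + 3 = 14.
§4 applies: 14 − 3 = 11.
§5 applies: 11 + 3 = 14.
§6 does not apply.
§8 applies: 14 − 2 = 12.
Final offense level: 12.
Level 12 falls in the 12-13 band.
Fine table: Level 12-13 → £80,000–£125,000.

£80,000–£125,000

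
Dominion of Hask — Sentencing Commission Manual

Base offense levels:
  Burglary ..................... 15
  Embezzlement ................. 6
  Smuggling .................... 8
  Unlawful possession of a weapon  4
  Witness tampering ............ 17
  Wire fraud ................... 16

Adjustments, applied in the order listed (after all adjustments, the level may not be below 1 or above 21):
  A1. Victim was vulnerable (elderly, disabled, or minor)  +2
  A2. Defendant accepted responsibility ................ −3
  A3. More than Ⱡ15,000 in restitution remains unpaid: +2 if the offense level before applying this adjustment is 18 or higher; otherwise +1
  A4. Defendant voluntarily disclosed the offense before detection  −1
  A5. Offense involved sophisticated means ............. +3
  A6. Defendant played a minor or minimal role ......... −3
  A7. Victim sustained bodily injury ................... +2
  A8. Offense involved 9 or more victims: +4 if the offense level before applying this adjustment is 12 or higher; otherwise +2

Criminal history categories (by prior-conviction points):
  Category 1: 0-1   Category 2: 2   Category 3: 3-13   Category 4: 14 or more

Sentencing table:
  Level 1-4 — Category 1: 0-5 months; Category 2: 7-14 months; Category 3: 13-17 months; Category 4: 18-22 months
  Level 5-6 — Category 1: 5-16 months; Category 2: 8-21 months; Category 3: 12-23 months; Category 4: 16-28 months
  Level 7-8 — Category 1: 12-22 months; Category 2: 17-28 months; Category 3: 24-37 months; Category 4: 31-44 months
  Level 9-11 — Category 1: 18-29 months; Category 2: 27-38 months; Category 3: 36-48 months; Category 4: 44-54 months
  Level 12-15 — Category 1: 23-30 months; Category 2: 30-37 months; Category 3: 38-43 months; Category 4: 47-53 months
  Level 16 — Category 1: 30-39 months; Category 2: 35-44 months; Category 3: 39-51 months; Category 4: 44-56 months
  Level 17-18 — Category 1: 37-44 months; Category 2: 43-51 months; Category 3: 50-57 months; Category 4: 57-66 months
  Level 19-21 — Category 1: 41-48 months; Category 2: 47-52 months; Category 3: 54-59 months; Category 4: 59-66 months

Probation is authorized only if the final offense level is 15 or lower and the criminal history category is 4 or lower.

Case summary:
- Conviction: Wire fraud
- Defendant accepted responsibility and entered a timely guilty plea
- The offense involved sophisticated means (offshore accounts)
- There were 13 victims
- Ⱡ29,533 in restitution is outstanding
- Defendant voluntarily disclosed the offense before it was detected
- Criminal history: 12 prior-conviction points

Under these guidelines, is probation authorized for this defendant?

No

Base offense level for wire fraud: 16.
A2 applies: 16 − 3 = 13.
A3 applies (level before this adjustment is 13 < 18, so +1): 13 + 1 = 14.
A4 applies: 14 − 1 = 13.
A5 applies: 13 + 3 = 16.
A7 does not apply.
A8 applies (level before this adjustment is 16 ≥ 12, so +4): 16 + 4 = 20.
Final offense level: 20.
Criminal history: 12 prior points → Category 3 (3-13).
Level 20 falls in the 19-21 band.
Grid: Level 19-21 × Category 3 = 54-59 months.
Probation check: level 20 > 15 and category 3 ≤ 4 → not eligible.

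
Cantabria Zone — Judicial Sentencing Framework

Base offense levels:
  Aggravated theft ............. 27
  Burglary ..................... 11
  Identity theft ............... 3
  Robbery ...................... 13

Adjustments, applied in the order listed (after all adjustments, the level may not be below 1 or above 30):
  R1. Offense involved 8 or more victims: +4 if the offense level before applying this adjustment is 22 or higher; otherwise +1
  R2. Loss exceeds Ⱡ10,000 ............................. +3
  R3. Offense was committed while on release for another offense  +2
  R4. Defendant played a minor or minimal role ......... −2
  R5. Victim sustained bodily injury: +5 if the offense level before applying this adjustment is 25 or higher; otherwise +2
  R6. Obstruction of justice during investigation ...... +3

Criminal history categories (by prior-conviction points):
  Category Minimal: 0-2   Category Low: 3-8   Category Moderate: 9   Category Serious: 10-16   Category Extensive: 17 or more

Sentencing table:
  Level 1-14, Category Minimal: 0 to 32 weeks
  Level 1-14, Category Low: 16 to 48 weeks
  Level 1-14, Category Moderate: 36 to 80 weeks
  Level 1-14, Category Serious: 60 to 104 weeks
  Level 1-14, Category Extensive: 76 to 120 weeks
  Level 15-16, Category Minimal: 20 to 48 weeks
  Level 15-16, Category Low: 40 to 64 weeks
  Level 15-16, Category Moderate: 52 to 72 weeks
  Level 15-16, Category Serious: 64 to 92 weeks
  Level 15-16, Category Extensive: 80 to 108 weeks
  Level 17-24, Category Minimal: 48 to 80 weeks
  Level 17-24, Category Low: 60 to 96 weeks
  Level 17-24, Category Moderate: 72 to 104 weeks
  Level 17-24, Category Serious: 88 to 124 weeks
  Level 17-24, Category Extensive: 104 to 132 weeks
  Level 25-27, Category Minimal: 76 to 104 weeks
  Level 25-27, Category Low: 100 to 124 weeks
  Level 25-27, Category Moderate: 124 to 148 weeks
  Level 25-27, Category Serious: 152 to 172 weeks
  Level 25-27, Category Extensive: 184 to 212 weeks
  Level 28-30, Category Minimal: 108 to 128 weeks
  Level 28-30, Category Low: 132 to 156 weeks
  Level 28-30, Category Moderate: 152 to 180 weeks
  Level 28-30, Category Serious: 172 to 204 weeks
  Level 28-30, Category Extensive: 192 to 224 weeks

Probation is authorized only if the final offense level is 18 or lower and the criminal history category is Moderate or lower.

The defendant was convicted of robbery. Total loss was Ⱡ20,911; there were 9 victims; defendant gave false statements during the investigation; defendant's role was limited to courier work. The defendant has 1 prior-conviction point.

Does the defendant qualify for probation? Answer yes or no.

Base offense level for robbery: 13.
R1 applies (level before this adjustment is 13 < 22, so +1): 13 + 1 = 14.
R2 applies: 14 + 3 = 17.
R4 applies: 17 − 2 = 15.
R5 does not apply.
R6 applies: 15 + 3 = 18.
Final offense level: 18.
Criminal history: 1 prior point → Category Minimal (0-2).
Level 18 falls in the 17-24 band.
Grid: Level 17-24 × Category Minimal = 48-80 weeks.
Probation check: level 18 ≤ 18 and category Minimal ≤ Moderate → eligible.

Yes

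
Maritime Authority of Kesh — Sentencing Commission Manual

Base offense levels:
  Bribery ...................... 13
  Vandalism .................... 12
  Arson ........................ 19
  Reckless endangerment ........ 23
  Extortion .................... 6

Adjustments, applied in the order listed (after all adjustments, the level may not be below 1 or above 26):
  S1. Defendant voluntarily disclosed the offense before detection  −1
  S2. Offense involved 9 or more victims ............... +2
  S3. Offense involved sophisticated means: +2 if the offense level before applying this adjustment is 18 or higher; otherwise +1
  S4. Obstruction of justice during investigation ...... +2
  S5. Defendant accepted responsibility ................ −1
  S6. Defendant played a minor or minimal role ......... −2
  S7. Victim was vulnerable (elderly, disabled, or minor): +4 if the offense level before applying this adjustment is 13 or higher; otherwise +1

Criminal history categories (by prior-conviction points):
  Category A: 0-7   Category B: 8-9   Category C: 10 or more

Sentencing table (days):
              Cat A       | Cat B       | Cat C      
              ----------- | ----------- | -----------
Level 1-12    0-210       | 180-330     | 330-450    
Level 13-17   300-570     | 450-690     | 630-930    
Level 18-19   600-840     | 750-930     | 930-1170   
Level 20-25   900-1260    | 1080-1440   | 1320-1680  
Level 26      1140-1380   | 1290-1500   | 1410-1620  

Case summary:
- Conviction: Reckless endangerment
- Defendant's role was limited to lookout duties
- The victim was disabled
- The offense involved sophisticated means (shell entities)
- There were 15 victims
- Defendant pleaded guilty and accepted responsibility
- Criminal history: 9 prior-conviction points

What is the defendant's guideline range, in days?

Base offense level for reckless endangerment: 23.
S2 applies: 23 + 2 = 25.
S3 applies (level before this adjustment is 25 ≥ 18, so +2): 25 + 2 = 27.
S5 applies: 27 − 1 = 26.
S6 applies: 26 − 2 = 24.
S7 applies (level before this adjustment is 24 ≥ 13, so +4): 24 + 4 = 28.
Level 28 exceeds the maximum of 26; capped at 26.
Final offense level: 26.
Criminal history: 9 prior points → Category B (8-9).
Level 26 falls in the 26 band.
Grid: Level 26 × Category B = 1290-1500 days.

1290-1500 days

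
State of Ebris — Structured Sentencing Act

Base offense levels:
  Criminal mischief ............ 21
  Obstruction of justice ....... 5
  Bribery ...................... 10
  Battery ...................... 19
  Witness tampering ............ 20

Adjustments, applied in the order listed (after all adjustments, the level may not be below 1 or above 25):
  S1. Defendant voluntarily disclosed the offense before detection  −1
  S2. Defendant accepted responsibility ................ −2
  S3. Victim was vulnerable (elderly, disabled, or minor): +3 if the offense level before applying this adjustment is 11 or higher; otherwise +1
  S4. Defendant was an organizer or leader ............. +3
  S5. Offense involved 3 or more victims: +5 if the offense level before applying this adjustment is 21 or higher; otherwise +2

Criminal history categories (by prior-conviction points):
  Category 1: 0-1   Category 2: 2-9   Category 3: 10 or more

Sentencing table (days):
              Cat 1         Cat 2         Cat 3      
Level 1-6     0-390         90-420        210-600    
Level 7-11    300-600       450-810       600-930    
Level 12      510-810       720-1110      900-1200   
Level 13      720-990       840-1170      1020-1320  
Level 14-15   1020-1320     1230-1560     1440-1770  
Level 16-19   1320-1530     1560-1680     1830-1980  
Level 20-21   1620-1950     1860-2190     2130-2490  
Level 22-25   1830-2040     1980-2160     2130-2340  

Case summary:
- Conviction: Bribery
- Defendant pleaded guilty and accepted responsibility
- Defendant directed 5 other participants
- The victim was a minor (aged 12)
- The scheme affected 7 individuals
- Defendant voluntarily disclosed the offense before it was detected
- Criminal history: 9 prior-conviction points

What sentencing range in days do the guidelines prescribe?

Base offense level for bribery: 10.
S1 applies: 10 − 1 = 9.
S2 applies: 9 − 2 = 7.
S3 applies (level before this adjustment is 7 < 11, so +1): 7 + 1 = 8.
S4 applies: 8 + 3 = 11.
S5 applies (level before this adjustment is 11 < 21, so +2): 11 + 2 = 13.
Final offense level: 13.
Criminal history: 9 prior points → Category 2 (2-9).
Level 13 falls in the 13 band.
Grid: Level 13 × Category 2 = 840-1170 days.

840-1170 days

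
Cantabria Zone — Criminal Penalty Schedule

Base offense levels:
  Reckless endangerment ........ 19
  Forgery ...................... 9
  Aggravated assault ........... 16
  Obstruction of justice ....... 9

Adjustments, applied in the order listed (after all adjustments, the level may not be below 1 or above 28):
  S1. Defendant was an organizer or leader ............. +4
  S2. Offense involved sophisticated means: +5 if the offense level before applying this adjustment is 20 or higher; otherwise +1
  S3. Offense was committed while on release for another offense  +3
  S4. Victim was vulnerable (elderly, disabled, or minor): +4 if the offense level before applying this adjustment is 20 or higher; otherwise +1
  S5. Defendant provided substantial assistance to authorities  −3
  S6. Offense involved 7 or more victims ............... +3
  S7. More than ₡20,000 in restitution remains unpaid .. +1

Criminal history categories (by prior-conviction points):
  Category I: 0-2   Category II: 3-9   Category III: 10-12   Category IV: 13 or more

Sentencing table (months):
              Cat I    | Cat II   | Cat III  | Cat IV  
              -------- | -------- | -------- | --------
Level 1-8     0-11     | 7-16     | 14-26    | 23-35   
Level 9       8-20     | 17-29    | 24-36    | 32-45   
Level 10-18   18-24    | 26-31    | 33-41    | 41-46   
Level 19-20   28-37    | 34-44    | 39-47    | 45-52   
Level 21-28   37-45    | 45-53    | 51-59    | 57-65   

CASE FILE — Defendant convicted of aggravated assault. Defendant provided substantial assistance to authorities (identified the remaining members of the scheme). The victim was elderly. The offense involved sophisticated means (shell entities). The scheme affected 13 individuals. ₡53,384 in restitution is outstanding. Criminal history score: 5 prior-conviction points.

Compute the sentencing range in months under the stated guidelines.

34-44 months

Base offense level for aggravated assault: 16.
S2 applies (level before this adjustment is 16 < 20, so +1): 16 + 1 = 17.
S3 does not apply.
S4 applies (level before this adjustment is 17 < 20, so +1): 17 + 1 = 18.
S5 applies: 18 − 3 = 15.
S6 applies: 15 + 3 = 18.
S7 applies: 18 + 1 = 19.
Final offense level: 19.
Criminal history: 5 prior points → Category II (3-9).
Level 19 falls in the 19-20 band.
Grid: Level 19-20 × Category II = 34-44 months.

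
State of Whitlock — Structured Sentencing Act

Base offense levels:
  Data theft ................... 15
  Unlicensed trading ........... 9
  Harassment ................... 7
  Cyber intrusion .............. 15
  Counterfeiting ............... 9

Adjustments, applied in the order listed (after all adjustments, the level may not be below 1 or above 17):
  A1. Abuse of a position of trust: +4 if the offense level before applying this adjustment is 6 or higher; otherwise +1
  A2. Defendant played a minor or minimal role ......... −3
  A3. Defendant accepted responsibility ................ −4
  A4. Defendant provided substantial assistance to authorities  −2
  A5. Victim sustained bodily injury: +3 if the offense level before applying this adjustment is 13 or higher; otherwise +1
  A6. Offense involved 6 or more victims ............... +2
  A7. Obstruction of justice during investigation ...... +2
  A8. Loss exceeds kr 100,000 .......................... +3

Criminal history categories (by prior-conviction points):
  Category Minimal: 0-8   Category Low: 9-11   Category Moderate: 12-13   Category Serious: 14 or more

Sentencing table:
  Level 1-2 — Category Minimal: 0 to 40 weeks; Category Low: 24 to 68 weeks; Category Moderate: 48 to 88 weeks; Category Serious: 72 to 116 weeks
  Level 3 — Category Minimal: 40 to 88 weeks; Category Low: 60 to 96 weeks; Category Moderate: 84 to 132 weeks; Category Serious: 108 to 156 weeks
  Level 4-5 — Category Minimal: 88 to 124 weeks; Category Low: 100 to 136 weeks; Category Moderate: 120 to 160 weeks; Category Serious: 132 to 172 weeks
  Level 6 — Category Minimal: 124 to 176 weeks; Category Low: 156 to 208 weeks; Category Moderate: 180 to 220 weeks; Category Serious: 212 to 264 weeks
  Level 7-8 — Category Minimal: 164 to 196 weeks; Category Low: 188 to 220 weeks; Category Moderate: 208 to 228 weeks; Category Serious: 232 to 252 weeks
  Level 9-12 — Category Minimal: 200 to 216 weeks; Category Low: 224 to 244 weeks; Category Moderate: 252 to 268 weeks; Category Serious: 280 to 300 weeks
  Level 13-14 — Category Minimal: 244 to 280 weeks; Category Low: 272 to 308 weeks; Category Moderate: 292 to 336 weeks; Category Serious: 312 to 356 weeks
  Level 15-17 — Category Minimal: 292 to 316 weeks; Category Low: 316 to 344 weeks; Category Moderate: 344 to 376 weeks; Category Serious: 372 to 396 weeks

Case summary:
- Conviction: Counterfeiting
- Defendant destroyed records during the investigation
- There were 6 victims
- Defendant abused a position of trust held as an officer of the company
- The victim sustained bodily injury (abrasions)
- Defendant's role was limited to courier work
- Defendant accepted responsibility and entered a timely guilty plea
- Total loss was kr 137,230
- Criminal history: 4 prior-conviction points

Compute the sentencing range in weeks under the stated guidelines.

Base offense level for counterfeiting: 9.
A1 applies (level before this adjustment is 9 ≥ 6, so +4): 9 + 4 = 13.
A2 applies: 13 − 3 = 10.
A3 applies: 10 − 4 = 6.
A4 does not apply.
A5 applies (level before this adjustment is 6 < 13, so +1): 6 + 1 = 7.
A6 applies: 7 + 2 = 9.
A7 applies: 9 + 2 = 11.
A8 applies: 11 + 3 = 14.
Final offense level: 14.
Criminal history: 4 prior points → Category Minimal (0-8).
Level 14 falls in the 13-14 band.
Grid: Level 13-14 × Category Minimal = 244-280 weeks.

244-280 weeks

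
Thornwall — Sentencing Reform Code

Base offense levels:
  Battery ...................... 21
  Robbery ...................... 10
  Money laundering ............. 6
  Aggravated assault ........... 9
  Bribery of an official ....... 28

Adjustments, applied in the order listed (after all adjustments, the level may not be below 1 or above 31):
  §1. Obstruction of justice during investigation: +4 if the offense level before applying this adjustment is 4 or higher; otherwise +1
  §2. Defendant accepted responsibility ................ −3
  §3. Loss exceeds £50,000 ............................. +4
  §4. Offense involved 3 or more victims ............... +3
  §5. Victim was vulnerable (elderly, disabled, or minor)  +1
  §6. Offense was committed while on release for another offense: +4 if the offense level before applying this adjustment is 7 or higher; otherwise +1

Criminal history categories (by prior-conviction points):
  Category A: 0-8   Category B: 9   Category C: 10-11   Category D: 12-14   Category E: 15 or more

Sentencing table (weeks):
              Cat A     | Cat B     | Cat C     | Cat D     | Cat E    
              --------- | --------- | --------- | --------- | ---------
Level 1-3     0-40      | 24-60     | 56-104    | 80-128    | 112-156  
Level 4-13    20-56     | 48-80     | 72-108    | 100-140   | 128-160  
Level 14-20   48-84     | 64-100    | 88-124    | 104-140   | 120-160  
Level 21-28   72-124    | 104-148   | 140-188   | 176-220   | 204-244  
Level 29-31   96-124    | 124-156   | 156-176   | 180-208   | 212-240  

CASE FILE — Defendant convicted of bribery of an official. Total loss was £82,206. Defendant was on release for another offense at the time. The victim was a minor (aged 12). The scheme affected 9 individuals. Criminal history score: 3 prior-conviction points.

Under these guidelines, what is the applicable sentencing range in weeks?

96-124 weeks

Base offense level for bribery of an official: 28.
§2 does not apply.
§3 applies: 28 + 4 = 32.
§4 applies: 32 + 3 = 35.
§5 applies: 35 + 1 = 36.
§6 applies (level before this adjustment is 36 ≥ 7, so +4): 36 + 4 = 40.
Level 40 exceeds the maximum of 31; capped at 31.
Final offense level: 31.
Criminal history: 3 prior points → Category A (0-8).
Level 31 falls in the 29-31 band.
Grid: Level 29-31 × Category A = 96-124 weeks.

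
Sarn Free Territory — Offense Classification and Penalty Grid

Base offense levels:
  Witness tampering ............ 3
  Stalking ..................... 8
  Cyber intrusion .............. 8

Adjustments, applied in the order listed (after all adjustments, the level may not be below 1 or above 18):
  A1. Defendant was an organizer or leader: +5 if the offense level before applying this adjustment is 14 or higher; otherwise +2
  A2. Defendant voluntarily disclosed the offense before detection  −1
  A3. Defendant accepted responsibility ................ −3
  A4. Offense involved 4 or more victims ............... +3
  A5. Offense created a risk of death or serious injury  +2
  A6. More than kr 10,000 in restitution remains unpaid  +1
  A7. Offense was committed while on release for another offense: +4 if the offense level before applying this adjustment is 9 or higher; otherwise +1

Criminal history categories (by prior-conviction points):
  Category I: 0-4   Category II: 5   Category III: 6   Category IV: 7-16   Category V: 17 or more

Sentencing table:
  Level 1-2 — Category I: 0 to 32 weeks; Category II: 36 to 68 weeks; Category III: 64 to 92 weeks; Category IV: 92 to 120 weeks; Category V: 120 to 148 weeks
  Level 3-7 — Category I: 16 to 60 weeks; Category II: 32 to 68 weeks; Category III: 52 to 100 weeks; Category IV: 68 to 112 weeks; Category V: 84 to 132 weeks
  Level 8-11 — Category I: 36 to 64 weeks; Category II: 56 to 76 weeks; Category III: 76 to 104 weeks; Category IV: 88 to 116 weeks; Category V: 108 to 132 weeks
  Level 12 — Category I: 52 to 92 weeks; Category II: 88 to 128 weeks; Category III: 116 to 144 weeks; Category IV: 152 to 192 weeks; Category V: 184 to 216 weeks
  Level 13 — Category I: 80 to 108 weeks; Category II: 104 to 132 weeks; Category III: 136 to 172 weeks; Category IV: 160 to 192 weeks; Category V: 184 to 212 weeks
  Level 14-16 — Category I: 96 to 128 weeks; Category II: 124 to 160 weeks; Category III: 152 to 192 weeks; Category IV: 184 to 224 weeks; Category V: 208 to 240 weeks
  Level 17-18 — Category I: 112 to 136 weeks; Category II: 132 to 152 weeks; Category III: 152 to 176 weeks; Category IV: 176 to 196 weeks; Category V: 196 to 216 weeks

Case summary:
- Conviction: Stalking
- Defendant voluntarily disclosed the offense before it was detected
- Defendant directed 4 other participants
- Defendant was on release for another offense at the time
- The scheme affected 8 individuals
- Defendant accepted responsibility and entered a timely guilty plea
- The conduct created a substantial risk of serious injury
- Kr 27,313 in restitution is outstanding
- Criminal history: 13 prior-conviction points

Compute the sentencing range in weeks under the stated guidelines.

184-224 weeks

Base offense level for stalking: 8.
A1 applies (level before this adjustment is 8 < 14, so +2): 8 + 2 = 10.
A2 applies: 10 − 1 = 9.
A3 applies: 9 − 3 = 6.
A4 applies: 6 + 3 = 9.
A5 applies: 9 + 2 = 11.
A6 applies: 11 + 1 = 12.
A7 applies (level before this adjustment is 12 ≥ 9, so +4): 12 + 4 = 16.
Final offense level: 16.
Criminal history: 13 prior points → Category IV (7-16).
Level 16 falls in the 14-16 band.
Grid: Level 14-16 × Category IV = 184-224 weeks.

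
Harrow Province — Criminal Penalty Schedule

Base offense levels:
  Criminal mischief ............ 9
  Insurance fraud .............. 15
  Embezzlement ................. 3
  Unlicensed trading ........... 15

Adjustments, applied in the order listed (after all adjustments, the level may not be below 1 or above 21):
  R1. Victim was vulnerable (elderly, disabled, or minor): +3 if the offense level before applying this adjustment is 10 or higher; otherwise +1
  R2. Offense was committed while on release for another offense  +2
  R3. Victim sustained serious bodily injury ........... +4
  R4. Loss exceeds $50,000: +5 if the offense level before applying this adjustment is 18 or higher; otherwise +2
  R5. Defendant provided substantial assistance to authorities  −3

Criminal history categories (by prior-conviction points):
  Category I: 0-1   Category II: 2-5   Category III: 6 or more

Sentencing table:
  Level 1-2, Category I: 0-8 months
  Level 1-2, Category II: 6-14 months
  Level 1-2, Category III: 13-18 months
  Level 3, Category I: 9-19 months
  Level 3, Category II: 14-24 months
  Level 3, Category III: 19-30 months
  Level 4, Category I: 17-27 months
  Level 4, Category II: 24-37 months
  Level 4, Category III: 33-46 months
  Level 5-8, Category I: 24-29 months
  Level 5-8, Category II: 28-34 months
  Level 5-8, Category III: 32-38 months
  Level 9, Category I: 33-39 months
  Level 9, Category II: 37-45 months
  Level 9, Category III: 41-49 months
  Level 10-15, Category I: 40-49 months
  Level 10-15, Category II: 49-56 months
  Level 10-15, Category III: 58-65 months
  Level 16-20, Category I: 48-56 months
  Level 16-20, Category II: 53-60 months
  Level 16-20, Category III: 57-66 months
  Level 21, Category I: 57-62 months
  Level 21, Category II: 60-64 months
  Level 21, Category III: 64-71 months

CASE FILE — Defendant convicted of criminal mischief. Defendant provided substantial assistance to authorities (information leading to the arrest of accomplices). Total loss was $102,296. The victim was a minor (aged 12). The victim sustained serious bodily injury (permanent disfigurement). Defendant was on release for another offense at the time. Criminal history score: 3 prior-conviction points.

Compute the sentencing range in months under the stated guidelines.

49-56 months

Base offense level for criminal mischief: 9.
R1 applies (level before this adjustment is 9 < 10, so +1): 9 + 1 = 10.
R2 applies: 10 + 2 = 12.
R3 applies: 12 + 4 = 16.
R4 applies (level before this adjustment is 16 < 18, so +2): 16 + 2 = 18.
R5 applies: 18 − 3 = 15.
Final offense level: 15.
Criminal history: 3 prior points → Category II (2-5).
Level 15 falls in the 10-15 band.
Grid: Level 10-15 × Category II = 49-56 months.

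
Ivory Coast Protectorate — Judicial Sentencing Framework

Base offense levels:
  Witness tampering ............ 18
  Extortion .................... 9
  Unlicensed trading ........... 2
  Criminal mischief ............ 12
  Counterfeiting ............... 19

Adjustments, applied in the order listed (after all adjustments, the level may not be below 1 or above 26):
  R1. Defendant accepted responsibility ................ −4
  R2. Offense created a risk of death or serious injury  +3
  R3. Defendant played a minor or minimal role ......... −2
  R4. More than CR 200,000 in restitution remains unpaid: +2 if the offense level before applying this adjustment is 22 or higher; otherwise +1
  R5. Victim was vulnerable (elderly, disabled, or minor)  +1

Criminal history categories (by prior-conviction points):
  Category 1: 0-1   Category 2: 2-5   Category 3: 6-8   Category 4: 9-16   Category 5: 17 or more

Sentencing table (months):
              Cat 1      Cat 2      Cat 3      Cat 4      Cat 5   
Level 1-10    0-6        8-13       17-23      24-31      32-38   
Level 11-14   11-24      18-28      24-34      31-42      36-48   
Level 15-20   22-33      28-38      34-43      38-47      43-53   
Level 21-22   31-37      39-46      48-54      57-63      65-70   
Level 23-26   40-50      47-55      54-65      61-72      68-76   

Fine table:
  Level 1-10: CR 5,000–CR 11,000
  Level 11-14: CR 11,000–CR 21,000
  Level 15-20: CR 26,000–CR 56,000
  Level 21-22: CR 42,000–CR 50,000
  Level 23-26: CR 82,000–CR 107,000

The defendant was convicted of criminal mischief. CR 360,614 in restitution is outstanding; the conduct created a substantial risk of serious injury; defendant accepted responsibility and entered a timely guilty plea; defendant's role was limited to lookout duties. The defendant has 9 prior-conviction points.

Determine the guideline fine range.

CR 5,000–CR 11,000

Base offense level for criminal mischief: 12.
R1 applies: 12 − 4 = 8.
R2 applies: 8 + 3 = 11.
R3 applies: 11 − 2 = 9.
R4 applies (level before this adjustment is 9 < 22, so +1): 9 + 1 = 10.
Final offense level: 10.
Level 10 falls in the 1-10 band.
Fine table: Level 1-10 → CR 5,000–CR 11,000.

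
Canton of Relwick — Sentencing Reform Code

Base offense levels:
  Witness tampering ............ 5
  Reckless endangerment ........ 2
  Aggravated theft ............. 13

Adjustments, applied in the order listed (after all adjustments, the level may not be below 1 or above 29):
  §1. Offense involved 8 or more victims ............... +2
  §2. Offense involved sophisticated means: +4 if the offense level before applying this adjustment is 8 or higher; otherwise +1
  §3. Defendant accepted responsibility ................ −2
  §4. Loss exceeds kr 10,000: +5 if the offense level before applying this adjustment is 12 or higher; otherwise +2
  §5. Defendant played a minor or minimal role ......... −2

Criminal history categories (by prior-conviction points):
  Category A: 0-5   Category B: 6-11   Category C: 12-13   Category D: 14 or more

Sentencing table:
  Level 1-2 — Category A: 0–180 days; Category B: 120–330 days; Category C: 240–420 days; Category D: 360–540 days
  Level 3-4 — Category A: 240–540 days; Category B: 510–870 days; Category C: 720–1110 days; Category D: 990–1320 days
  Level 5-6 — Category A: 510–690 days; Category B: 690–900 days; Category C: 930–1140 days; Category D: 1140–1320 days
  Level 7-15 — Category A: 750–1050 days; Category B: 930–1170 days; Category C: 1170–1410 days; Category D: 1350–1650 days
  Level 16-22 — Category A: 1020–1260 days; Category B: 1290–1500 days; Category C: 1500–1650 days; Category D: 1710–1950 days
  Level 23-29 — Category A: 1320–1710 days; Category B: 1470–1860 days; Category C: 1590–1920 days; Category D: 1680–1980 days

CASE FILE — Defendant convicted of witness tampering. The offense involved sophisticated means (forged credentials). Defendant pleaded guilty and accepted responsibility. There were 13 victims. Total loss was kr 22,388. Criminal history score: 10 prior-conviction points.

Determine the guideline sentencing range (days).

930-1170 days

Base offense level for witness tampering: 5.
§1 applies: 5 + 2 = 7.
§2 applies (level before this adjustment is 7 < 8, so +1): 7 + 1 = 8.
§3 applies: 8 − 2 = 6.
§4 applies (level before this adjustment is 6 < 12, so +2): 6 + 2 = 8.
Final offense level: 8.
Criminal history: 10 prior points → Category B (6-11).
Level 8 falls in the 7-15 band.
Grid: Level 7-15 × Category B = 930-1170 days.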